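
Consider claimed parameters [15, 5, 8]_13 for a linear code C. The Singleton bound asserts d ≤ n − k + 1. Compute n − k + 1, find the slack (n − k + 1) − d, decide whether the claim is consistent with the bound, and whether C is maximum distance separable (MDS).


Singleton RHS = n − k + 1 = 11, slack = 3, bound satisfied, not MDS.

Singleton bound: d ≤ n − k + 1.
Here n = 15, k = 5, so n − k + 1 = 11.
Given d = 8, check d ≤ 11: YES.
Slack = (n − k + 1) − d = 3.
The code is NOT MDS (slack = 3 > 0).
Description: the claimed parameters are [15, 5, 8]_13; such a code would be non-MDS.


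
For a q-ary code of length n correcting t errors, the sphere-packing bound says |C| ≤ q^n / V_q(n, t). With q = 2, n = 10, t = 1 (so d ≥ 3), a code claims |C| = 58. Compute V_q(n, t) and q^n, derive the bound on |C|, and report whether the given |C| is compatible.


V_q(n, t) = 11, q^n = 1024, Hamming bound = 93, |C| = 58 ≤ bound (satisfied).

Step 1: Compute V_q(n, t) = Σ_{j=0}^1 C(n, j) (q−1)^j.
  j = 0: C(10,0)·(1)^0 = 1·1 = 1.
  j = 1: C(10,1)·(1)^1 = 10·1 = 10.
  V_q(n, t) = 1 + 10 = 11.
Step 2: q^n = 2^10 = 1024.
Step 3: Hamming bound ⌊q^n / V_q(n,t)⌋ = ⌊1024/11⌋ = 93.
Step 4: Compare |C| = 58 to 93: satisfied.
The claimed |C| lies below the Hamming bound.


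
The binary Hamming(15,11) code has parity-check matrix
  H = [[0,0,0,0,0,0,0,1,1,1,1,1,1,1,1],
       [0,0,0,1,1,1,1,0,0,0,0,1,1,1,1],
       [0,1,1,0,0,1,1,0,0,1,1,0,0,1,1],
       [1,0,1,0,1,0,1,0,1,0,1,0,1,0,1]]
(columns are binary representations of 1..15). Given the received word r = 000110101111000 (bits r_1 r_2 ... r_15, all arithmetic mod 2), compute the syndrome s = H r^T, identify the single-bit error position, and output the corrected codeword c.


s = (0, 0, 1, 0)^T, error position = 2, corrected codeword c = 010110101111000

Compute s = H r^T mod 2 one row at a time:
  s_1 = 0 + 1 + 1 + 1 + 1 + 0 + 0 + 0 = 4 ≡ 0 (mod 2).
  s_2 = 1 + 1 + 0 + 1 + 1 + 0 + 0 + 0 = 4 ≡ 0 (mod 2).
  s_3 = 0 + 0 + 0 + 1 + 1 + 1 + 0 + 0 = 3 ≡ 1 (mod 2).
  s_4 = 0 + 0 + 1 + 1 + 1 + 1 + 0 + 0 = 4 ≡ 0 (mod 2).
s = (0, 0, 1, 0)^T — this equals column 2 of H (binary 0010), so error is at position 2.
Correct: flip bit 2 of r = 000110101111000 to get c = 010110101111000.


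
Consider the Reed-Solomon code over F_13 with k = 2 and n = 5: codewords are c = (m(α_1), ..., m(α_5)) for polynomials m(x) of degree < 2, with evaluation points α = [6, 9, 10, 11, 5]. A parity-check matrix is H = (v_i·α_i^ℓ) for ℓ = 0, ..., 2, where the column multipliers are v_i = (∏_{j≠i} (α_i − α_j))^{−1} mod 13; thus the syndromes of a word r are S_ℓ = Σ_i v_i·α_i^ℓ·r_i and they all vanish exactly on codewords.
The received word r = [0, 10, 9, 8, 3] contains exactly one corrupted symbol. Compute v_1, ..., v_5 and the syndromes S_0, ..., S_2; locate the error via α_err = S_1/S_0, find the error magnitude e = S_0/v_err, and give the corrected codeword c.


S = (5, 12, 8), error at position 5, error magnitude e = 2, c = [0, 10, 9, 8, 1].

Step 1: column multipliers v_i = (∏_{j≠i}(α_i − α_j))^{−1} mod 13.
  i = 1 (α = 6): (6−9)(6−10)(6−11)(6−5) = (−3)·(−4)·(−5)·1 = −60 ≡ 5, so v_1 = 5^{−1} = 8 (mod 13).
  i = 2 (α = 9): (9−6)(9−10)(9−11)(9−5) = 3·(−1)·(−2)·4 = 24 ≡ 11, so v_2 = 11^{−1} = 6 (mod 13).
  i = 3 (α = 10): (10−6)(10−9)(10−11)(10−5) = 4·1·(−1)·5 = −20 ≡ 6, so v_3 = 6^{−1} = 11 (mod 13).
  i = 4 (α = 11): (11−6)(11−9)(11−10)(11−5) = 5·2·1·6 = 60 ≡ 8, so v_4 = 8^{−1} = 5 (mod 13).
  i = 5 (α = 5): (5−6)(5−9)(5−10)(5−11) = (−1)·(−4)·(−5)·(−6) = 120 ≡ 3, so v_5 = 3^{−1} = 9 (mod 13).
  v = [8, 6, 11, 5, 9].
Step 2: syndromes of r = [0, 10, 9, 8, 3] (all sums mod 13).
  S_0 = Σ v_i r_i = 8·0 + 6·10 + 11·9 + 5·8 + 9·3 = 226 ≡ 5.
  S_1 = Σ v_i α_i r_i = 8·6·0 + 6·9·10 + 11·10·9 + 5·11·8 + 9·5·3 = 2105 ≡ 12.
  α_i^2 mod 13 = [10, 3, 9, 4, 12].
  S_2 = Σ v_i α_i^2 r_i = 8·10·0 + 6·3·10 + 11·9·9 + 5·4·8 + 9·12·3 = 1555 ≡ 8.
  S = (5, 12, 8) ≠ 0, so r is not a codeword (an error is present).
Step 3: locate the error. For a single error e at position i, S_ℓ = v_i·e·α_i^ℓ, so α_err = S_1/S_0.
  S_0^{−1} = 5^{−1} = 8 (mod 13), so α_err = 12·8 = 96 ≡ 5 = α_5. Error position i = 5.
  Consistency check: S_2/S_1 = 8·12 = 96 ≡ 5 = α_err ✓ (single-error assumption holds).
Step 4: error magnitude e = S_0/v_5 = S_0·∏_{j≠5}(α_5 − α_j) = 5·3 = 15 ≡ 2 (mod 13).
Step 5: correct position 5: c_5 = r_5 − e = 3 − 2 ≡ 1 (mod 13). Hence c = [0, 10, 9, 8, 1].
  Check: interpolating c through the α_i gives m(x) = 6 + 12·x (degree < 2) with m(α_i) = c_i for every i, so c is indeed a codeword.


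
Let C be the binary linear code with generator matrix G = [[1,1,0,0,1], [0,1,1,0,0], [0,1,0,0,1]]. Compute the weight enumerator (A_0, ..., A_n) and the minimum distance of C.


Weight distribution: A_0 = 1, A_1 = 1, A_2 = 3, A_3 = 3. Minimum distance d = 1.

Enumerate all 2^3 = 8 messages m ∈ F_2^3.
For each, compute codeword c = mG in F_2^5, then tally its weight.
  m = 000 → c = 00000, weight = 0.
  m = 100 → c = 11001, weight = 3.
  m = 010 → c = 01100, weight = 2.
  m = 110 → c = 10101, weight = 3.
  m = 001 → c = 01001, weight = 2.
  m = 101 → c = 10000, weight = 1.
  m = 011 → c = 00101, weight = 2.
  m = 111 → c = 11100, weight = 3.
Tally weights:
  weight 0: 1 codewords.
  weight 1: 1 codewords.
  weight 2: 3 codewords.
  weight 3: 3 codewords.
Minimum distance d = smallest w > 0 with A_w > 0 = 1.
Sanity: Σ A_w = 8 = 2^3 = 8 ✓.


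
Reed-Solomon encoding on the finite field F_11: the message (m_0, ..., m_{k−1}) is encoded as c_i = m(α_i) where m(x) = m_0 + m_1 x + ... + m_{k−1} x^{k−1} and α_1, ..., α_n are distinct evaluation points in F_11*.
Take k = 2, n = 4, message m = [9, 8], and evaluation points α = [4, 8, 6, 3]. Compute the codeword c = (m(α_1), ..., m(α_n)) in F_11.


c = [8, 7, 2, 0]

Message polynomial: m(x) = 9 + 8·x (mod 11).
For each evaluation point α_i, compute m(α_i) mod 11:
  α_1 = 4: Horner steps 8 → 8, so m(4) = 8.
  α_2 = 8: Horner steps 8 → 7, so m(8) = 7.
  α_3 = 6: Horner steps 8 → 2, so m(6) = 2.
  α_4 = 3: Horner steps 8 → 0, so m(3) = 0.
Codeword c = [8, 7, 2, 0] ∈ F_11^4.


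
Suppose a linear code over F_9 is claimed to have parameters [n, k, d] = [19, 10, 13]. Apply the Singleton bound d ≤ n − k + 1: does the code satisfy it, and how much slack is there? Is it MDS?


Singleton RHS = n − k + 1 = 10, slack = -3, bound violated (no such code; not MDS).

Singleton bound: d ≤ n − k + 1.
Here n = 19, k = 10, so n − k + 1 = 10.
Given d = 13, check d ≤ 10: NO.
Slack = (n − k + 1) − d = -3.
The slack is negative: d = 13 exceeds n − k + 1 = 10 by 3, so the Singleton bound is violated and no linear [19, 10, 13]_9 code can exist. In particular it is not MDS (MDS requires d = n − k + 1 exactly).
Description: the claimed parameters are [19, 10, 13]_9; such a code would be impossible (violates the Singleton bound).


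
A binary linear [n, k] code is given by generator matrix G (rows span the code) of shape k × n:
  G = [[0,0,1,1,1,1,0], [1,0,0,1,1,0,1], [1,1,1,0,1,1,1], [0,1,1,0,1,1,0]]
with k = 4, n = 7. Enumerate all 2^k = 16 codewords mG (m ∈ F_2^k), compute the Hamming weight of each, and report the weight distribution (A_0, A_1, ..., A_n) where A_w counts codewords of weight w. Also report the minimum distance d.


Weight distribution: A_0 = 1, A_2 = 5, A_4 = 7, A_6 = 3. Minimum distance d = 2.

Enumerate all 2^4 = 16 messages m ∈ F_2^4.
For each, compute codeword c = mG in F_2^7, then tally its weight.
  m = 0000 → c = 0000000, weight = 0.
  m = 1000 → c = 0011110, weight = 4.
  m = 0100 → c = 1001101, weight = 4.
  m = 1100 → c = 1010011, weight = 4.
  m = 0010 → c = 1110111, weight = 6.
  m = 1010 → c = 1101001, weight = 4.
  m = 0110 → c = 0111010, weight = 4.
  m = 1110 → c = 0100100, weight = 2.
  m = 0001 → c = 0110110, weight = 4.
  m = 1001 → c = 0101000, weight = 2.
  m = 0101 → c = 1111011, weight = 6.
  m = 1101 → c = 1100101, weight = 4.
  m = 0011 → c = 1000001, weight = 2.
  m = 1011 → c = 1011111, weight = 6.
  m = 0111 → c = 0001100, weight = 2.
  m = 1111 → c = 0010010, weight = 2.
Tally weights:
  weight 0: 1 codewords.
  weight 2: 5 codewords.
  weight 4: 7 codewords.
  weight 6: 3 codewords.
Minimum distance d = smallest w > 0 with A_w > 0 = 2.
Sanity: Σ A_w = 16 = 2^4 = 16 ✓.


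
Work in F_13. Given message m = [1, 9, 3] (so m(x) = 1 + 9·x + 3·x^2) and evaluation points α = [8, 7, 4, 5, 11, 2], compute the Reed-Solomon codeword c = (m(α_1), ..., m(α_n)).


c = [5, 3, 7, 4, 8, 5]

Message polynomial: m(x) = 1 + 9·x + 3·x^2 (mod 13).
For each evaluation point α_i, compute m(α_i) mod 13:
  α_1 = 8: Horner steps 3 → 7 → 5, so m(8) = 5.
  α_2 = 7: Horner steps 3 → 4 → 3, so m(7) = 3.
  α_3 = 4: Horner steps 3 → 8 → 7, so m(4) = 7.
  α_4 = 5: Horner steps 3 → 11 → 4, so m(5) = 4.
  α_5 = 11: Horner steps 3 → 3 → 8, so m(11) = 8.
  α_6 = 2: Horner steps 3 → 2 → 5, so m(2) = 5.
Codeword c = [5, 3, 7, 4, 8, 5] ∈ F_13^6.


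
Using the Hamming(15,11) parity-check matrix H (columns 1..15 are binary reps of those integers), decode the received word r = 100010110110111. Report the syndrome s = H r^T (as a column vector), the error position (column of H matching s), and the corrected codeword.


s = (0, 1, 1, 0)^T, error position = 6, corrected codeword c = 100011110110111

Compute s = H r^T mod 2 one row at a time:
  s_1 = 1 + 0 + 1 + 1 + 0 + 1 + 1 + 1 = 6 ≡ 0 (mod 2).
  s_2 = 0 + 1 + 0 + 1 + 0 + 1 + 1 + 1 = 5 ≡ 1 (mod 2).
  s_3 = 0 + 0 + 0 + 1 + 1 + 1 + 1 + 1 = 5 ≡ 1 (mod 2).
  s_4 = 1 + 0 + 1 + 1 + 0 + 1 + 1 + 1 = 6 ≡ 0 (mod 2).
s = (0, 1, 1, 0)^T — this equals column 6 of H (binary 0110), so error is at position 6.
Correct: flip bit 6 of r = 100010110110111 to get c = 100011110110111.


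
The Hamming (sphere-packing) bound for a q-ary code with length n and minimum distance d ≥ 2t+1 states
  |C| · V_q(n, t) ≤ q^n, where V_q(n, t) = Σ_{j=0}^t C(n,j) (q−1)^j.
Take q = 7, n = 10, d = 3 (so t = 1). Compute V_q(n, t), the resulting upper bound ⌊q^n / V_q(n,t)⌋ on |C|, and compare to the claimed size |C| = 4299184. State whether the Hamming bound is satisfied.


V_q(n, t) = 61, q^n = 282475249, Hamming bound = 4630741, |C| = 4299184 ≤ bound (satisfied).

Step 1: Compute V_q(n, t) = Σ_{j=0}^1 C(n, j) (q−1)^j.
  j = 0: C(10,0)·(6)^0 = 1·1 = 1.
  j = 1: C(10,1)·(6)^1 = 10·6 = 60.
  V_q(n, t) = 1 + 60 = 61.
Step 2: q^n = 7^10 = 282475249.
Step 3: Hamming bound ⌊q^n / V_q(n,t)⌋ = ⌊282475249/61⌋ = 4630741.
Step 4: Compare |C| = 4299184 to 4630741: satisfied.
The claimed |C| lies below the Hamming bound.


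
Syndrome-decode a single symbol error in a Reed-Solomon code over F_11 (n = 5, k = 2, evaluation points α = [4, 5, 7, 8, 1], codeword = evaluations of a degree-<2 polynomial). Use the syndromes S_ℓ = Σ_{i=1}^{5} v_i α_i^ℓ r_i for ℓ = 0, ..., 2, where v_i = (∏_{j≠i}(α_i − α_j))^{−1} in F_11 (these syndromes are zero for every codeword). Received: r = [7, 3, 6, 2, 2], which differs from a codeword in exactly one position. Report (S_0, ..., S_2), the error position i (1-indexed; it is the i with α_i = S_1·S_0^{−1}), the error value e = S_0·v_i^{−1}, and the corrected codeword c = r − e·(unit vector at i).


S = (3, 3, 3), error at position 5, error magnitude e = 5, c = [7, 3, 6, 2, 8].

Step 1: column multipliers v_i = (∏_{j≠i}(α_i − α_j))^{−1} mod 11.
  i = 1 (α = 4): (4−5)(4−7)(4−8)(4−1) = (−1)·(−3)·(−4)·3 = −36 ≡ 8, so v_1 = 8^{−1} = 7 (mod 11).
  i = 2 (α = 5): (5−4)(5−7)(5−8)(5−1) = 1·(−2)·(−3)·4 = 24 ≡ 2, so v_2 = 2^{−1} = 6 (mod 11).
  i = 3 (α = 7): (7−4)(7−5)(7−8)(7−1) = 3·2·(−1)·6 = −36 ≡ 8, so v_3 = 8^{−1} = 7 (mod 11).
  i = 4 (α = 8): (8−4)(8−5)(8−7)(8−1) = 4·3·1·7 = 84 ≡ 7, so v_4 = 7^{−1} = 8 (mod 11).
  i = 5 (α = 1): (1−4)(1−5)(1−7)(1−8) = (−3)·(−4)·(−6)·(−7) = 504 ≡ 9, so v_5 = 9^{−1} = 5 (mod 11).
  v = [7, 6, 7, 8, 5].
Step 2: syndromes of r = [7, 3, 6, 2, 2] (all sums mod 11).
  S_0 = Σ v_i r_i = 7·7 + 6·3 + 7·6 + 8·2 + 5·2 = 135 ≡ 3.
  S_1 = Σ v_i α_i r_i = 7·4·7 + 6·5·3 + 7·7·6 + 8·8·2 + 5·1·2 = 718 ≡ 3.
  α_i^2 mod 11 = [5, 3, 5, 9, 1].
  S_2 = Σ v_i α_i^2 r_i = 7·5·7 + 6·3·3 + 7·5·6 + 8·9·2 + 5·1·2 = 663 ≡ 3.
  S = (3, 3, 3) ≠ 0, so r is not a codeword (an error is present).
Step 3: locate the error. For a single error e at position i, S_ℓ = v_i·e·α_i^ℓ, so α_err = S_1/S_0.
  S_0^{−1} = 3^{−1} = 4 (mod 11), so α_err = 3·4 = 12 ≡ 1 = α_5. Error position i = 5.
  Consistency check: S_2/S_1 = 3·4 = 12 ≡ 1 = α_err ✓ (single-error assumption holds).
Step 4: error magnitude e = S_0/v_5 = S_0·∏_{j≠5}(α_5 − α_j) = 3·9 = 27 ≡ 5 (mod 11).
Step 5: correct position 5: c_5 = r_5 − e = 2 − 5 ≡ 8 (mod 11). Hence c = [7, 3, 6, 2, 8].
  Check: interpolating c through the α_i gives m(x) = 1 + 7·x (degree < 2) with m(α_i) = c_i for every i, so c is indeed a codeword.


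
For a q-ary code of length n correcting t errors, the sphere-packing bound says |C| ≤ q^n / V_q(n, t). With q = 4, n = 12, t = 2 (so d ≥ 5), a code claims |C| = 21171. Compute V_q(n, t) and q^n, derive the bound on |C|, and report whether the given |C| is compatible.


V_q(n, t) = 631, q^n = 16777216, Hamming bound = 26588, |C| = 21171 ≤ bound (satisfied).

Step 1: Compute V_q(n, t) = Σ_{j=0}^2 C(n, j) (q−1)^j.
  j = 0: C(12,0)·(3)^0 = 1·1 = 1.
  j = 1: C(12,1)·(3)^1 = 12·3 = 36.
  j = 2: C(12,2)·(3)^2 = 66·9 = 594.
  V_q(n, t) = 1 + 36 + 594 = 631.
Step 2: q^n = 4^12 = 16777216.
Step 3: Hamming bound ⌊q^n / V_q(n,t)⌋ = ⌊16777216/631⌋ = 26588.
Step 4: Compare |C| = 21171 to 26588: satisfied.
The claimed |C| lies below the Hamming bound.


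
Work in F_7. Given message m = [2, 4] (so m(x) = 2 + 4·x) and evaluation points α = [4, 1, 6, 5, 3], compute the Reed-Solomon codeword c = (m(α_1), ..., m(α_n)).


c = [4, 6, 5, 1, 0]

Message polynomial: m(x) = 2 + 4·x (mod 7).
For each evaluation point α_i, compute m(α_i) mod 7:
  α_1 = 4: Horner steps 4 → 4, so m(4) = 4.
  α_2 = 1: Horner steps 4 → 6, so m(1) = 6.
  α_3 = 6: Horner steps 4 → 5, so m(6) = 5.
  α_4 = 5: Horner steps 4 → 1, so m(5) = 1.
  α_5 = 3: Horner steps 4 → 0, so m(3) = 0.
Codeword c = [4, 6, 5, 1, 0] ∈ F_7^5.


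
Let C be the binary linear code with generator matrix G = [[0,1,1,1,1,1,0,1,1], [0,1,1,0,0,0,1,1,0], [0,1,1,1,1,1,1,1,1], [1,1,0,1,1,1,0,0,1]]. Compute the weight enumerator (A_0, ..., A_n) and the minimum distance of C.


Weight distribution: A_0 = 1, A_1 = 1, A_2 = 1, A_3 = 3, A_4 = 3, A_5 = 1, A_6 = 1, A_7 = 3, A_8 = 2. Minimum distance d = 1.

Enumerate all 2^4 = 16 messages m ∈ F_2^4.
For each, compute codeword c = mG in F_2^9, then tally its weight.
  m = 0000 → c = 000000000, weight = 0.
  m = 1000 → c = 011111011, weight = 7.
  m = 0100 → c = 011000110, weight = 4.
  m = 1100 → c = 000111101, weight = 5.
  m = 0010 → c = 011111111, weight = 8.
  m = 1010 → c = 000000100, weight = 1.
  m = 0110 → c = 000111001, weight = 4.
  m = 1110 → c = 011000010, weight = 3.
  m = 0001 → c = 110111001, weight = 6.
  m = 1001 → c = 101000010, weight = 3.
  m = 0101 → c = 101111111, weight = 8.
  m = 1101 → c = 110000100, weight = 3.
  m = 0011 → c = 101000110, weight = 4.
  m = 1011 → c = 110111101, weight = 7.
  m = 0111 → c = 110000000, weight = 2.
  m = 1111 → c = 101111011, weight = 7.
Tally weights:
  weight 0: 1 codewords.
  weight 1: 1 codewords.
  weight 2: 1 codewords.
  weight 3: 3 codewords.
  weight 4: 3 codewords.
  weight 5: 1 codewords.
  weight 6: 1 codewords.
  weight 7: 3 codewords.
  weight 8: 2 codewords.
Minimum distance d = smallest w > 0 with A_w > 0 = 1.
Sanity: Σ A_w = 16 = 2^4 = 16 ✓.


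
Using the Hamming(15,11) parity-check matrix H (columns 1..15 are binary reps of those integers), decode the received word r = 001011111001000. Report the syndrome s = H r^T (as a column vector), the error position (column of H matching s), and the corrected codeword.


s = (1, 0, 1, 0)^T, error position = 10, corrected codeword c = 001011111101000

Compute s = H r^T mod 2 one row at a time:
  s_1 = 1 + 1 + 0 + 0 + 1 + 0 + 0 + 0 = 3 ≡ 1 (mod 2).
  s_2 = 0 + 1 + 1 + 1 + 1 + 0 + 0 + 0 = 4 ≡ 0 (mod 2).
  s_3 = 0 + 1 + 1 + 1 + 0 + 0 + 0 + 0 = 3 ≡ 1 (mod 2).
  s_4 = 0 + 1 + 1 + 1 + 1 + 0 + 0 + 0 = 4 ≡ 0 (mod 2).
s = (1, 0, 1, 0)^T — this equals column 10 of H (binary 1010), so error is at position 10.
Correct: flip bit 10 of r = 001011111001000 to get c = 001011111101000.


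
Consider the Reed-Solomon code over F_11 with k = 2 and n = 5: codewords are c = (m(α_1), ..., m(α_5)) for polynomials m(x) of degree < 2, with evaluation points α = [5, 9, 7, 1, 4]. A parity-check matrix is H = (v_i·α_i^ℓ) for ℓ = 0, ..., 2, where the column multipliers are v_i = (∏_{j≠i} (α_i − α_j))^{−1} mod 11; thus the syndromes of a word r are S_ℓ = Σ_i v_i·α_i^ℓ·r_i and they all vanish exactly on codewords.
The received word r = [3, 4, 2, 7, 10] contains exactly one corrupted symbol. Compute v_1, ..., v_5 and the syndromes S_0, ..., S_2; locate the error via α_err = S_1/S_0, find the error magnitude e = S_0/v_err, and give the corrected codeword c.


S = (8, 7, 2), error at position 1, error magnitude e = 3, c = [0, 4, 2, 7, 10].

Step 1: column multipliers v_i = (∏_{j≠i}(α_i − α_j))^{−1} mod 11.
  i = 1 (α = 5): (5−9)(5−7)(5−1)(5−4) = (−4)·(−2)·4·1 = 32 ≡ 10, so v_1 = 10^{−1} = 10 (mod 11).
  i = 2 (α = 9): (9−5)(9−7)(9−1)(9−4) = 4·2·8·5 = 320 ≡ 1, so v_2 = 1^{−1} = 1 (mod 11).
  i = 3 (α = 7): (7−5)(7−9)(7−1)(7−4) = 2·(−2)·6·3 = −72 ≡ 5, so v_3 = 5^{−1} = 9 (mod 11).
  i = 4 (α = 1): (1−5)(1−9)(1−7)(1−4) = (−4)·(−8)·(−6)·(−3) = 576 ≡ 4, so v_4 = 4^{−1} = 3 (mod 11).
  i = 5 (α = 4): (4−5)(4−9)(4−7)(4−1) = (−1)·(−5)·(−3)·3 = −45 ≡ 10, so v_5 = 10^{−1} = 10 (mod 11).
  v = [10, 1, 9, 3, 10].
Step 2: syndromes of r = [3, 4, 2, 7, 10] (all sums mod 11).
  S_0 = Σ v_i r_i = 10·3 + 1·4 + 9·2 + 3·7 + 10·10 = 173 ≡ 8.
  S_1 = Σ v_i α_i r_i = 10·5·3 + 1·9·4 + 9·7·2 + 3·1·7 + 10·4·10 = 733 ≡ 7.
  α_i^2 mod 11 = [3, 4, 5, 1, 5].
  S_2 = Σ v_i α_i^2 r_i = 10·3·3 + 1·4·4 + 9·5·2 + 3·1·7 + 10·5·10 = 717 ≡ 2.
  S = (8, 7, 2) ≠ 0, so r is not a codeword (an error is present).
Step 3: locate the error. For a single error e at position i, S_ℓ = v_i·e·α_i^ℓ, so α_err = S_1/S_0.
  S_0^{−1} = 8^{−1} = 7 (mod 11), so α_err = 7·7 = 49 ≡ 5 = α_1. Error position i = 1.
  Consistency check: S_2/S_1 = 2·8 = 16 ≡ 5 = α_err ✓ (single-error assumption holds).
Step 4: error magnitude e = S_0/v_1 = S_0·∏_{j≠1}(α_1 − α_j) = 8·10 = 80 ≡ 3 (mod 11).
Step 5: correct position 1: c_1 = r_1 − e = 3 − 3 ≡ 0 (mod 11). Hence c = [0, 4, 2, 7, 10].
  Check: interpolating c through the α_i gives m(x) = 6 + 1·x (degree < 2) with m(α_i) = c_i for every i, so c is indeed a codeword.


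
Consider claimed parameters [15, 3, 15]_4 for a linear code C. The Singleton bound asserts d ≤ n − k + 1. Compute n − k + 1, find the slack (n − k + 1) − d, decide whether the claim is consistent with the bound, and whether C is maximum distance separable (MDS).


Singleton RHS = n − k + 1 = 13, slack = -2, bound violated (no such code; not MDS).

Singleton bound: d ≤ n − k + 1.
Here n = 15, k = 3, so n − k + 1 = 13.
Given d = 15, check d ≤ 13: NO.
Slack = (n − k + 1) − d = -2.
The slack is negative: d = 15 exceeds n − k + 1 = 13 by 2, so the Singleton bound is violated and no linear [15, 3, 15]_4 code can exist. In particular it is not MDS (MDS requires d = n − k + 1 exactly).
Description: the claimed parameters are [15, 3, 15]_4; such a code would be impossible (violates the Singleton bound).


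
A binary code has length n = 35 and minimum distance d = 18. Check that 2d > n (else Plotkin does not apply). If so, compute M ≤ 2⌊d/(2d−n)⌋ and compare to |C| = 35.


Plotkin bound M ≤ 36; given |C| = 35 ≤ bound (satisfied).

Check applicability: 2d = 36, n = 35.
2d − n = 1 > 0, so Plotkin applies.
Compute d/(2d−n) = 18/1 ≈ 18.0000.
⌊d/(2d−n)⌋ = 18.
Plotkin bound: M ≤ 2·18 = 36.
Given |C| = 35, check: satisfied.
This |C| is below the Plotkin bound.


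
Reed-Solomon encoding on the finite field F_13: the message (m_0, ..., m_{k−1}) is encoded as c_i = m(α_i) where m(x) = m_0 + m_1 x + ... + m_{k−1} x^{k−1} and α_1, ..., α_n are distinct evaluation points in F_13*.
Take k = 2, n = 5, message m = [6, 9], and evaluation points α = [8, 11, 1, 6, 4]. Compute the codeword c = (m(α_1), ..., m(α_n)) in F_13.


c = [0, 1, 2, 8, 3]

Message polynomial: m(x) = 6 + 9·x (mod 13).
For each evaluation point α_i, compute m(α_i) mod 13:
  α_1 = 8: Horner steps 9 → 0, so m(8) = 0.
  α_2 = 11: Horner steps 9 → 1, so m(11) = 1.
  α_3 = 1: Horner steps 9 → 2, so m(1) = 2.
  α_4 = 6: Horner steps 9 → 8, so m(6) = 8.
  α_5 = 4: Horner steps 9 → 3, so m(4) = 3.
Codeword c = [0, 1, 2, 8, 3] ∈ F_13^5.


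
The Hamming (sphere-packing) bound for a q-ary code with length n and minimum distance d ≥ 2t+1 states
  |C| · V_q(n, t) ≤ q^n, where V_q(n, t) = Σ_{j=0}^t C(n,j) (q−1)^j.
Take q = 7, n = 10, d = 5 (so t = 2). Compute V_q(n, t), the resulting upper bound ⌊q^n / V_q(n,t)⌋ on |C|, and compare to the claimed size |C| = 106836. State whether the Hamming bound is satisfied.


V_q(n, t) = 1681, q^n = 282475249, Hamming bound = 168040, |C| = 106836 ≤ bound (satisfied).

Step 1: Compute V_q(n, t) = Σ_{j=0}^2 C(n, j) (q−1)^j.
  j = 0: C(10,0)·(6)^0 = 1·1 = 1.
  j = 1: C(10,1)·(6)^1 = 10·6 = 60.
  j = 2: C(10,2)·(6)^2 = 45·36 = 1620.
  V_q(n, t) = 1 + 60 + 1620 = 1681.
Step 2: q^n = 7^10 = 282475249.
Step 3: Hamming bound ⌊q^n / V_q(n,t)⌋ = ⌊282475249/1681⌋ = 168040.
Step 4: Compare |C| = 106836 to 168040: satisfied.
The claimed |C| lies below the Hamming bound.


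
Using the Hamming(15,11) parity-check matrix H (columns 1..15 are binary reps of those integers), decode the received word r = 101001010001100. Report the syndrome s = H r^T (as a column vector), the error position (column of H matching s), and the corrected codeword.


s = (1, 1, 0, 1)^T, error position = 13, corrected codeword c = 101001010001000

Compute s = H r^T mod 2 one row at a time:
  s_1 = 1 + 0 + 0 + 0 + 1 + 1 + 0 + 0 = 3 ≡ 1 (mod 2).
  s_2 = 0 + 0 + 1 + 0 + 1 + 1 + 0 + 0 = 3 ≡ 1 (mod 2).
  s_3 = 0 + 1 + 1 + 0 + 0 + 0 + 0 + 0 = 2 ≡ 0 (mod 2).
  s_4 = 1 + 1 + 0 + 0 + 0 + 0 + 1 + 0 = 3 ≡ 1 (mod 2).
s = (1, 1, 0, 1)^T — this equals column 13 of H (binary 1101), so error is at position 13.
Correct: flip bit 13 of r = 101001010001100 to get c = 101001010001000.


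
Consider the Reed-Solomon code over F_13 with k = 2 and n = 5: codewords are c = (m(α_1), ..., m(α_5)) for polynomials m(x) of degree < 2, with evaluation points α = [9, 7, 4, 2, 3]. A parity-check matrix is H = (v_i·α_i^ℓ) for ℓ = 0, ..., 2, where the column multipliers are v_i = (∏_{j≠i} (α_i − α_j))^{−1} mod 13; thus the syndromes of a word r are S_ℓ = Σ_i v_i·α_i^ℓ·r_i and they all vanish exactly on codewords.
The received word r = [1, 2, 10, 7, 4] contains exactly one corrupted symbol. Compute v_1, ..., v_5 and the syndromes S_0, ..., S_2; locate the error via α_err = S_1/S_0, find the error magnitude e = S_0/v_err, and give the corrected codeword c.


S = (7, 1, 2), error at position 4, error magnitude e = 9, c = [1, 2, 10, 11, 4].

Step 1: column multipliers v_i = (∏_{j≠i}(α_i − α_j))^{−1} mod 13.
  i = 1 (α = 9): (9−7)(9−4)(9−2)(9−3) = 2·5·7·6 = 420 ≡ 4, so v_1 = 4^{−1} = 10 (mod 13).
  i = 2 (α = 7): (7−9)(7−4)(7−2)(7−3) = (−2)·3·5·4 = −120 ≡ 10, so v_2 = 10^{−1} = 4 (mod 13).
  i = 3 (α = 4): (4−9)(4−7)(4−2)(4−3) = (−5)·(−3)·2·1 = 30 ≡ 4, so v_3 = 4^{−1} = 10 (mod 13).
  i = 4 (α = 2): (2−9)(2−7)(2−4)(2−3) = (−7)·(−5)·(−2)·(−1) = 70 ≡ 5, so v_4 = 5^{−1} = 8 (mod 13).
  i = 5 (α = 3): (3−9)(3−7)(3−4)(3−2) = (−6)·(−4)·(−1)·1 = −24 ≡ 2, so v_5 = 2^{−1} = 7 (mod 13).
  v = [10, 4, 10, 8, 7].
Step 2: syndromes of r = [1, 2, 10, 7, 4] (all sums mod 13).
  S_0 = Σ v_i r_i = 10·1 + 4·2 + 10·10 + 8·7 + 7·4 = 202 ≡ 7.
  S_1 = Σ v_i α_i r_i = 10·9·1 + 4·7·2 + 10·4·10 + 8·2·7 + 7·3·4 = 742 ≡ 1.
  α_i^2 mod 13 = [3, 10, 3, 4, 9].
  S_2 = Σ v_i α_i^2 r_i = 10·3·1 + 4·10·2 + 10·3·10 + 8·4·7 + 7·9·4 = 886 ≡ 2.
  S = (7, 1, 2) ≠ 0, so r is not a codeword (an error is present).
Step 3: locate the error. For a single error e at position i, S_ℓ = v_i·e·α_i^ℓ, so α_err = S_1/S_0.
  S_0^{−1} = 7^{−1} = 2 (mod 13), so α_err = 1·2 = 2 ≡ 2 = α_4. Error position i = 4.
  Consistency check: S_2/S_1 = 2·1 = 2 ≡ 2 = α_err ✓ (single-error assumption holds).
Step 4: error magnitude e = S_0/v_4 = S_0·∏_{j≠4}(α_4 − α_j) = 7·5 = 35 ≡ 9 (mod 13).
Step 5: correct position 4: c_4 = r_4 − e = 7 − 9 ≡ 11 (mod 13). Hence c = [1, 2, 10, 11, 4].
  Check: interpolating c through the α_i gives m(x) = 12 + 6·x (degree < 2) with m(α_i) = c_i for every i, so c is indeed a codeword.


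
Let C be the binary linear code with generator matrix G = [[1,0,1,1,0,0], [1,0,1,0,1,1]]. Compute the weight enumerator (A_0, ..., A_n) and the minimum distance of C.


Weight distribution: A_0 = 1, A_3 = 2, A_4 = 1. Minimum distance d = 3.

Enumerate all 2^2 = 4 messages m ∈ F_2^2.
For each, compute codeword c = mG in F_2^6, then tally its weight.
  m = 00 → c = 000000, weight = 0.
  m = 10 → c = 101100, weight = 3.
  m = 01 → c = 101011, weight = 4.
  m = 11 → c = 000111, weight = 3.
Tally weights:
  weight 0: 1 codewords.
  weight 3: 2 codewords.
  weight 4: 1 codewords.
Minimum distance d = smallest w > 0 with A_w > 0 = 3.
Sanity: Σ A_w = 4 = 2^2 = 4 ✓.


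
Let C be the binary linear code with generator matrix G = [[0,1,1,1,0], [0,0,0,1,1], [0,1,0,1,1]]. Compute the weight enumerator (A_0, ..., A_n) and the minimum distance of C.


Weight distribution: A_0 = 1, A_1 = 1, A_2 = 3, A_3 = 3. Minimum distance d = 1.

Enumerate all 2^3 = 8 messages m ∈ F_2^3.
For each, compute codeword c = mG in F_2^5, then tally its weight.
  m = 000 → c = 00000, weight = 0.
  m = 100 → c = 01110, weight = 3.
  m = 010 → c = 00011, weight = 2.
  m = 110 → c = 01101, weight = 3.
  m = 001 → c = 01011, weight = 3.
  m = 101 → c = 00101, weight = 2.
  m = 011 → c = 01000, weight = 1.
  m = 111 → c = 00110, weight = 2.
Tally weights:
  weight 0: 1 codewords.
  weight 1: 1 codewords.
  weight 2: 3 codewords.
  weight 3: 3 codewords.
Minimum distance d = smallest w > 0 with A_w > 0 = 1.
Sanity: Σ A_w = 8 = 2^3 = 8 ✓.


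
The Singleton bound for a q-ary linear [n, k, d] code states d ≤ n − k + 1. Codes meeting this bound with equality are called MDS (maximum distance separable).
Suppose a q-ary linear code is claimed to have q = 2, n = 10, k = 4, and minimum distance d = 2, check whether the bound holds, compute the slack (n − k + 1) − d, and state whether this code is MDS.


Singleton RHS = n − k + 1 = 7, slack = 5, bound satisfied, not MDS.

Singleton bound: d ≤ n − k + 1.
Here n = 10, k = 4, so n − k + 1 = 7.
Given d = 2, check d ≤ 7: YES.
Slack = (n − k + 1) − d = 5.
The code is NOT MDS (slack = 5 > 0).
Description: the claimed parameters are [10, 4, 2]_2; such a code would be non-MDS.


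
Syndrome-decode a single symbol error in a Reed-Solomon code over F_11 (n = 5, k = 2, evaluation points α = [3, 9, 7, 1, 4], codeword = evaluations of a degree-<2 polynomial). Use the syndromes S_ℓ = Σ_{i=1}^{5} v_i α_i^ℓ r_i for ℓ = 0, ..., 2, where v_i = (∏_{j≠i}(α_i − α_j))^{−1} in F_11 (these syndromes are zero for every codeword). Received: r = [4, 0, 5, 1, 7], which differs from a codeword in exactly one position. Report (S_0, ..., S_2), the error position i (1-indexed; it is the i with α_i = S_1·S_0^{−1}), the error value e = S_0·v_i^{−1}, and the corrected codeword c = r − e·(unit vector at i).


S = (7, 7, 7), error at position 4, error magnitude e = 3, c = [4, 0, 5, 9, 7].

Step 1: column multipliers v_i = (∏_{j≠i}(α_i − α_j))^{−1} mod 11.
  i = 1 (α = 3): (3−9)(3−7)(3−1)(3−4) = (−6)·(−4)·2·(−1) = −48 ≡ 7, so v_1 = 7^{−1} = 8 (mod 11).
  i = 2 (α = 9): (9−3)(9−7)(9−1)(9−4) = 6·2·8·5 = 480 ≡ 7, so v_2 = 7^{−1} = 8 (mod 11).
  i = 3 (α = 7): (7−3)(7−9)(7−1)(7−4) = 4·(−2)·6·3 = −144 ≡ 10, so v_3 = 10^{−1} = 10 (mod 11).
  i = 4 (α = 1): (1−3)(1−9)(1−7)(1−4) = (−2)·(−8)·(−6)·(−3) = 288 ≡ 2, so v_4 = 2^{−1} = 6 (mod 11).
  i = 5 (α = 4): (4−3)(4−9)(4−7)(4−1) = 1·(−5)·(−3)·3 = 45 ≡ 1, so v_5 = 1^{−1} = 1 (mod 11).
  v = [8, 8, 10, 6, 1].
Step 2: syndromes of r = [4, 0, 5, 1, 7] (all sums mod 11).
  S_0 = Σ v_i r_i = 8·4 + 8·0 + 10·5 + 6·1 + 1·7 = 95 ≡ 7.
  S_1 = Σ v_i α_i r_i = 8·3·4 + 8·9·0 + 10·7·5 + 6·1·1 + 1·4·7 = 480 ≡ 7.
  α_i^2 mod 11 = [9, 4, 5, 1, 5].
  S_2 = Σ v_i α_i^2 r_i = 8·9·4 + 8·4·0 + 10·5·5 + 6·1·1 + 1·5·7 = 579 ≡ 7.
  S = (7, 7, 7) ≠ 0, so r is not a codeword (an error is present).
Step 3: locate the error. For a single error e at position i, S_ℓ = v_i·e·α_i^ℓ, so α_err = S_1/S_0.
  S_0^{−1} = 7^{−1} = 8 (mod 11), so α_err = 7·8 = 56 ≡ 1 = α_4. Error position i = 4.
  Consistency check: S_2/S_1 = 7·8 = 56 ≡ 1 = α_err ✓ (single-error assumption holds).
Step 4: error magnitude e = S_0/v_4 = S_0·∏_{j≠4}(α_4 − α_j) = 7·2 = 14 ≡ 3 (mod 11).
Step 5: correct position 4: c_4 = r_4 − e = 1 − 3 ≡ 9 (mod 11). Hence c = [4, 0, 5, 9, 7].
  Check: interpolating c through the α_i gives m(x) = 6 + 3·x (degree < 2) with m(α_i) = c_i for every i, so c is indeed a codeword.


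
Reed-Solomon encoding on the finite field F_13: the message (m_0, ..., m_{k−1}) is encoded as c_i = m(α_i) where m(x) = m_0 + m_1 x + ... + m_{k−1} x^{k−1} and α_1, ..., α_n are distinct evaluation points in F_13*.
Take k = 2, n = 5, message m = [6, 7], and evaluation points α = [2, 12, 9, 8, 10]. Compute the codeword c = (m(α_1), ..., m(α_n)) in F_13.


c = [7, 12, 4, 10, 11]

Message polynomial: m(x) = 6 + 7·x (mod 13).
For each evaluation point α_i, compute m(α_i) mod 13:
  α_1 = 2: Horner steps 7 → 7, so m(2) = 7.
  α_2 = 12: Horner steps 7 → 12, so m(12) = 12.
  α_3 = 9: Horner steps 7 → 4, so m(9) = 4.
  α_4 = 8: Horner steps 7 → 10, so m(8) = 10.
  α_5 = 10: Horner steps 7 → 11, so m(10) = 11.
Codeword c = [7, 12, 4, 10, 11] ∈ F_13^5.


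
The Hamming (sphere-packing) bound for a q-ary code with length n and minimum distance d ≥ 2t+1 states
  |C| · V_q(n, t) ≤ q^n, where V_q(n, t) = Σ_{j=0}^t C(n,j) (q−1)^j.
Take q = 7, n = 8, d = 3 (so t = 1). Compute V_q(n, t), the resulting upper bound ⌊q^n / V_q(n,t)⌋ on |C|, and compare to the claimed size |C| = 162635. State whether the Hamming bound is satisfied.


V_q(n, t) = 49, q^n = 5764801, Hamming bound = 117649, |C| = 162635 > bound (violated).

Step 1: Compute V_q(n, t) = Σ_{j=0}^1 C(n, j) (q−1)^j.
  j = 0: C(8,0)·(6)^0 = 1·1 = 1.
  j = 1: C(8,1)·(6)^1 = 8·6 = 48.
  V_q(n, t) = 1 + 48 = 49.
Step 2: q^n = 7^8 = 5764801.
Step 3: Hamming bound ⌊q^n / V_q(n,t)⌋ = ⌊5764801/49⌋ = 117649.
Step 4: Compare |C| = 162635 to 117649: violated.
The claimed |C| lies above the Hamming bound, so no 7-ary code of length 8 with d ≥ 3 can have 162635 codewords.


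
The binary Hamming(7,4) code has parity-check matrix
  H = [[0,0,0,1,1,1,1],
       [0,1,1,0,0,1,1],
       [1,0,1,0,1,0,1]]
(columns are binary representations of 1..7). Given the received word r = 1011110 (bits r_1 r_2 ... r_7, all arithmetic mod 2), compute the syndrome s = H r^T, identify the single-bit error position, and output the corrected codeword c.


s = (1, 0, 1)^T, error position = 5, corrected codeword c = 1011010

Compute s = H r^T mod 2 one row at a time:
  s_1 = 1 + 1 + 1 + 0 = 3 ≡ 1 (mod 2).
  s_2 = 0 + 1 + 1 + 0 = 2 ≡ 0 (mod 2).
  s_3 = 1 + 1 + 1 + 0 = 3 ≡ 1 (mod 2).
s = (1, 0, 1)^T — this equals column 5 of H (binary 101), so error is at position 5.
Correct: flip bit 5 of r = 1011110 to get c = 1011010.


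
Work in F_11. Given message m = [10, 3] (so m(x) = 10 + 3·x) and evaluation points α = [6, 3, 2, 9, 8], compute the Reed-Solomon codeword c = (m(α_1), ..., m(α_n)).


c = [6, 8, 5, 4, 1]

Message polynomial: m(x) = 10 + 3·x (mod 11).
For each evaluation point α_i, compute m(α_i) mod 11:
  α_1 = 6: Horner steps 3 → 6, so m(6) = 6.
  α_2 = 3: Horner steps 3 → 8, so m(3) = 8.
  α_3 = 2: Horner steps 3 → 5, so m(2) = 5.
  α_4 = 9: Horner steps 3 → 4, so m(9) = 4.
  α_5 = 8: Horner steps 3 → 1, so m(8) = 1.
Codeword c = [6, 8, 5, 4, 1] ∈ F_11^5.


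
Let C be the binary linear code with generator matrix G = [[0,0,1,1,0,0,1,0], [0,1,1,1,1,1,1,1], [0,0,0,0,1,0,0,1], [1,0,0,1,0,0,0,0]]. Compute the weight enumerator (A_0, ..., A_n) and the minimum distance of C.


Weight distribution: A_0 = 1, A_2 = 3, A_3 = 2, A_4 = 3, A_5 = 4, A_6 = 1, A_7 = 2. Minimum distance d = 2.

Enumerate all 2^4 = 16 messages m ∈ F_2^4.
For each, compute codeword c = mG in F_2^8, then tally its weight.
  m = 0000 → c = 00000000, weight = 0.
  m = 1000 → c = 00110010, weight = 3.
  m = 0100 → c = 01111111, weight = 7.
  m = 1100 → c = 01001101, weight = 4.
  m = 0010 → c = 00001001, weight = 2.
  m = 1010 → c = 00111011, weight = 5.
  m = 0110 → c = 01110110, weight = 5.
  m = 1110 → c = 01000100, weight = 2.
  m = 0001 → c = 10010000, weight = 2.
  m = 1001 → c = 10100010, weight = 3.
  m = 0101 → c = 11101111, weight = 7.
  m = 1101 → c = 11011101, weight = 6.
  m = 0011 → c = 10011001, weight = 4.
  m = 1011 → c = 10101011, weight = 5.
  m = 0111 → c = 11100110, weight = 5.
  m = 1111 → c = 11010100, weight = 4.
Tally weights:
  weight 0: 1 codewords.
  weight 2: 3 codewords.
  weight 3: 2 codewords.
  weight 4: 3 codewords.
  weight 5: 4 codewords.
  weight 6: 1 codewords.
  weight 7: 2 codewords.
Minimum distance d = smallest w > 0 with A_w > 0 = 2.
Sanity: Σ A_w = 16 = 2^4 = 16 ✓.


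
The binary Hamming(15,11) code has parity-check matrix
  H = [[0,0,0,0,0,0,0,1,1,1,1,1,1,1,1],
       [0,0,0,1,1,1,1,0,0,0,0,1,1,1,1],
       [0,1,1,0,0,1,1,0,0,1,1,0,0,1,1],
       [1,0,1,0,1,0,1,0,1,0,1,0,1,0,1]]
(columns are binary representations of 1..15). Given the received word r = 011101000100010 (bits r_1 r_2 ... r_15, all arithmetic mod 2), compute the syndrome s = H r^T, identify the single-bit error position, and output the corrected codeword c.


s = (0, 1, 1, 1)^T, error position = 7, corrected codeword c = 011101100100010

Compute s = H r^T mod 2 one row at a time:
  s_1 = 0 + 0 + 1 + 0 + 0 + 0 + 1 + 0 = 2 ≡ 0 (mod 2).
  s_2 = 1 + 0 + 1 + 0 + 0 + 0 + 1 + 0 = 3 ≡ 1 (mod 2).
  s_3 = 1 + 1 + 1 + 0 + 1 + 0 + 1 + 0 = 5 ≡ 1 (mod 2).
  s_4 = 0 + 1 + 0 + 0 + 0 + 0 + 0 + 0 = 1 ≡ 1 (mod 2).
s = (0, 1, 1, 1)^T — this equals column 7 of H (binary 0111), so error is at position 7.
Correct: flip bit 7 of r = 011101000100010 to get c = 011101100100010.


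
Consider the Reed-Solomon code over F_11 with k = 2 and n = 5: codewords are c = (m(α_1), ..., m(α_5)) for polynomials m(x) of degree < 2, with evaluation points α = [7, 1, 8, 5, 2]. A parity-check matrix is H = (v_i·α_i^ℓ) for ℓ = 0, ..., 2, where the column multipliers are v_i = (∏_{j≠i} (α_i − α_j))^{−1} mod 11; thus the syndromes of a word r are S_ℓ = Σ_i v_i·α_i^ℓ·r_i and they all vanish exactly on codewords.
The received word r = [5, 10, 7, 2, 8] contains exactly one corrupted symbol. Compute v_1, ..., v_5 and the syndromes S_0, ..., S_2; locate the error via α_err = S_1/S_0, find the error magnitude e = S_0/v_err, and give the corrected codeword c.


S = (3, 10, 4), error at position 1, error magnitude e = 7, c = [9, 10, 7, 2, 8].

Step 1: column multipliers v_i = (∏_{j≠i}(α_i − α_j))^{−1} mod 11.
  i = 1 (α = 7): (7−1)(7−8)(7−5)(7−2) = 6·(−1)·2·5 = −60 ≡ 6, so v_1 = 6^{−1} = 2 (mod 11).
  i = 2 (α = 1): (1−7)(1−8)(1−5)(1−2) = (−6)·(−7)·(−4)·(−1) = 168 ≡ 3, so v_2 = 3^{−1} = 4 (mod 11).
  i = 3 (α = 8): (8−7)(8−1)(8−5)(8−2) = 1·7·3·6 = 126 ≡ 5, so v_3 = 5^{−1} = 9 (mod 11).
  i = 4 (α = 5): (5−7)(5−1)(5−8)(5−2) = (−2)·4·(−3)·3 = 72 ≡ 6, so v_4 = 6^{−1} = 2 (mod 11).
  i = 5 (α = 2): (2−7)(2−1)(2−8)(2−5) = (−5)·1·(−6)·(−3) = −90 ≡ 9, so v_5 = 9^{−1} = 5 (mod 11).
  v = [2, 4, 9, 2, 5].
Step 2: syndromes of r = [5, 10, 7, 2, 8] (all sums mod 11).
  S_0 = Σ v_i r_i = 2·5 + 4·10 + 9·7 + 2·2 + 5·8 = 157 ≡ 3.
  S_1 = Σ v_i α_i r_i = 2·7·5 + 4·1·10 + 9·8·7 + 2·5·2 + 5·2·8 = 714 ≡ 10.
  α_i^2 mod 11 = [5, 1, 9, 3, 4].
  S_2 = Σ v_i α_i^2 r_i = 2·5·5 + 4·1·10 + 9·9·7 + 2·3·2 + 5·4·8 = 829 ≡ 4.
  S = (3, 10, 4) ≠ 0, so r is not a codeword (an error is present).
Step 3: locate the error. For a single error e at position i, S_ℓ = v_i·e·α_i^ℓ, so α_err = S_1/S_0.
  S_0^{−1} = 3^{−1} = 4 (mod 11), so α_err = 10·4 = 40 ≡ 7 = α_1. Error position i = 1.
  Consistency check: S_2/S_1 = 4·10 = 40 ≡ 7 = α_err ✓ (single-error assumption holds).
Step 4: error magnitude e = S_0/v_1 = S_0·∏_{j≠1}(α_1 − α_j) = 3·6 = 18 ≡ 7 (mod 11).
Step 5: correct position 1: c_1 = r_1 − e = 5 − 7 ≡ 9 (mod 11). Hence c = [9, 10, 7, 2, 8].
  Check: interpolating c through the α_i gives m(x) = 1 + 9·x (degree < 2) with m(α_i) = c_i for every i, so c is indeed a codeword.


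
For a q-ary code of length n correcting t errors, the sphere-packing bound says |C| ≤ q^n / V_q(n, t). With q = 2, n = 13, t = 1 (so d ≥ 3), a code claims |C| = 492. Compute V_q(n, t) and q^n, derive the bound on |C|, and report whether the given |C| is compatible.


V_q(n, t) = 14, q^n = 8192, Hamming bound = 585, |C| = 492 ≤ bound (satisfied).

Step 1: Compute V_q(n, t) = Σ_{j=0}^1 C(n, j) (q−1)^j.
  j = 0: C(13,0)·(1)^0 = 1·1 = 1.
  j = 1: C(13,1)·(1)^1 = 13·1 = 13.
  V_q(n, t) = 1 + 13 = 14.
Step 2: q^n = 2^13 = 8192.
Step 3: Hamming bound ⌊q^n / V_q(n,t)⌋ = ⌊8192/14⌋ = 585.
Step 4: Compare |C| = 492 to 585: satisfied.
The claimed |C| lies below the Hamming bound.


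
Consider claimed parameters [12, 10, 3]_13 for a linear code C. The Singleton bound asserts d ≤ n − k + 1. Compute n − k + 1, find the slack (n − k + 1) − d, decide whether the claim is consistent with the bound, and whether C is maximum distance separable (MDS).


Singleton RHS = n − k + 1 = 3, slack = 0, bound satisfied, MDS.

Singleton bound: d ≤ n − k + 1.
Here n = 12, k = 10, so n − k + 1 = 3.
Given d = 3, check d ≤ 3: YES.
Slack = (n − k + 1) − d = 0.
The code is MDS (slack = 0).
Description: the claimed parameters are [12, 10, 3]_13; such a code would be MDS (meets Singleton bound).


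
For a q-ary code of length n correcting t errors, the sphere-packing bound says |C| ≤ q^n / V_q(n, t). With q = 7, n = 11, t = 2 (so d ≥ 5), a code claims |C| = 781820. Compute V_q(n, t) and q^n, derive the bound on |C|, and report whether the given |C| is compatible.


V_q(n, t) = 2047, q^n = 1977326743, Hamming bound = 965963, |C| = 781820 ≤ bound (satisfied).

Step 1: Compute V_q(n, t) = Σ_{j=0}^2 C(n, j) (q−1)^j.
  j = 0: C(11,0)·(6)^0 = 1·1 = 1.
  j = 1: C(11,1)·(6)^1 = 11·6 = 66.
  j = 2: C(11,2)·(6)^2 = 55·36 = 1980.
  V_q(n, t) = 1 + 66 + 1980 = 2047.
Step 2: q^n = 7^11 = 1977326743.
Step 3: Hamming bound ⌊q^n / V_q(n,t)⌋ = ⌊1977326743/2047⌋ = 965963.
Step 4: Compare |C| = 781820 to 965963: satisfied.
The claimed |C| lies below the Hamming bound.
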